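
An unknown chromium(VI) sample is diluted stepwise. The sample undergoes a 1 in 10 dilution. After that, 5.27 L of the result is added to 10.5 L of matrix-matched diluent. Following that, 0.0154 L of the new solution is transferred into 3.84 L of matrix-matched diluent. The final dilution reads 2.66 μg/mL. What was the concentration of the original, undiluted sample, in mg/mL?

Overall dilution factor = 10 × 2.992 × 250.4 = 7492.
Original = 2.66 μg/mL × 7492 = 1.99 × 10⁴ μg/mL = 19.9 mg/mL.

19.9 mg/mL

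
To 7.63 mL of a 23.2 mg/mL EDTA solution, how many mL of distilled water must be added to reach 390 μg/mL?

390 μg/mL = 0.390 mg/mL.
V₂ = C₁V₁/C₂ = 23.2 × 7.63 / 0.390 = 454 mL.
Diluent to add = V₂ − V₁ = 454 − 7.63 = 446 mL.

446 mL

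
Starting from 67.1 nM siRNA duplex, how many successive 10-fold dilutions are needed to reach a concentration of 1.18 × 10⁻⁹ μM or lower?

Need 10ⁿ ≥ 5.69 × 10⁷, so n ≥ log(5.69 × 10⁷)/log(10) = 7.75.
Minimum whole steps: n = 8.

8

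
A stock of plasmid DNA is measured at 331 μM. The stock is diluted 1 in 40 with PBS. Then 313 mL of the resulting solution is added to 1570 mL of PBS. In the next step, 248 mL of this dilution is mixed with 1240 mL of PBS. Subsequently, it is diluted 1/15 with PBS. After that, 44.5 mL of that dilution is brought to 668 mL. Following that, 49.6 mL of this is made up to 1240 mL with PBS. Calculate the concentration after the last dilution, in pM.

Overall dilution factor = 40 × 6.016 × 6 × 15 × 15.01 × 25 = 8.13 × 10⁶.
331 μM / 8.13 × 10⁶ = 4.07 × 10⁻⁵ μM = 40.7 pM.

40.7 pM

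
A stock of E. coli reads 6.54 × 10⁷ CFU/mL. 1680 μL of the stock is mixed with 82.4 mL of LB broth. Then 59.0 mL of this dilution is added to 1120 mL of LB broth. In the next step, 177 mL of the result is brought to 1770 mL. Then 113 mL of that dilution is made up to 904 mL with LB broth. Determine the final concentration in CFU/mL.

817 CFU/mL

Overall dilution factor = 50.05 × 19.98 × 10 × 8 = 8.00 × 10⁴.
6.54 × 10⁷ CFU/mL / 8.00 × 10⁴ = 817 CFU/mL.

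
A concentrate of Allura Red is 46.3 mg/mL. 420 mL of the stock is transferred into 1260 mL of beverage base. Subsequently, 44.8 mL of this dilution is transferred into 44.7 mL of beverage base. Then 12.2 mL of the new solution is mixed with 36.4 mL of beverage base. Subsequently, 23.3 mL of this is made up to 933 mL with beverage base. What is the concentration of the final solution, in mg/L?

Overall dilution factor = 4 × 1.998 × 3.984 × 40.04 = 1275.
46.3 mg/mL / 1275 = 0.0363 mg/mL = 36.3 mg/L.

36.3 mg/L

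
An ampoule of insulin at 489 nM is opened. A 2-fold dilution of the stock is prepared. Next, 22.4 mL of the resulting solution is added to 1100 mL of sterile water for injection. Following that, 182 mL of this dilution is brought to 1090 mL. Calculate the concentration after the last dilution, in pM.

815 pM

Overall dilution factor = 2 × 50.11 × 5.989 = 600.
489 nM / 600 = 0.815 nM = 815 pM.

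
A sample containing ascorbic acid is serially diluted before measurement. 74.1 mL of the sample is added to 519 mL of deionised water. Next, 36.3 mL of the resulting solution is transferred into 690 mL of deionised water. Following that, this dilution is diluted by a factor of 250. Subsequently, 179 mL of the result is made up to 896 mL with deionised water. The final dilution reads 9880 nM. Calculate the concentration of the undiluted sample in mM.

1980 mM

Overall dilution factor = 8.004 × 20.01 × 250 × 5.006 = 2.00 × 10⁵.
Original = 9880 nM × 2.00 × 10⁵ = 1.98 × 10⁹ nM = 1980 mM.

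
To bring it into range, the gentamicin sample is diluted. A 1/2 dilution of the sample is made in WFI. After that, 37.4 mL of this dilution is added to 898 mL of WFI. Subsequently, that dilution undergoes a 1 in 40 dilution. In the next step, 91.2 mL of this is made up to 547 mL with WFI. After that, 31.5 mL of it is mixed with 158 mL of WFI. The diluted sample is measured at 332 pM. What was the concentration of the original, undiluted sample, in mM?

Overall dilution factor = 2 × 25.01 × 40 × 5.998 × 6.016 = 7.22 × 10⁴.
Original = 332 pM × 7.22 × 10⁴ = 2.40 × 10⁷ pM = 0.0240 mM.

0.0240 mM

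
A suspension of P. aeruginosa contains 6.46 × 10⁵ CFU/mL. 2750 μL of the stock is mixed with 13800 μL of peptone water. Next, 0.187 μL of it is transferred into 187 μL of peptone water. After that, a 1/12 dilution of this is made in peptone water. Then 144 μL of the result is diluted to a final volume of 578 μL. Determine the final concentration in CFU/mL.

Overall dilution factor = 6.018 × 1001 × 12 × 4.014 = 2.90 × 10⁵.
6.46 × 10⁵ CFU/mL / 2.90 × 10⁵ = 2.23 CFU/mL.

2.23 CFU/mL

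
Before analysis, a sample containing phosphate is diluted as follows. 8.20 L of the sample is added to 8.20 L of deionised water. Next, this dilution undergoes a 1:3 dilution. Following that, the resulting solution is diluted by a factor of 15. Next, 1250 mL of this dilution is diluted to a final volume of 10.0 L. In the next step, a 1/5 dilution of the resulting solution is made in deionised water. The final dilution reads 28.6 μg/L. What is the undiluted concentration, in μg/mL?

103 μg/mL

Overall dilution factor = 2 × 3 × 15 × 8 × 5 = 3600.
Original = 28.6 μg/L × 3600 = 1.03 × 10⁵ μg/L = 103 μg/mL.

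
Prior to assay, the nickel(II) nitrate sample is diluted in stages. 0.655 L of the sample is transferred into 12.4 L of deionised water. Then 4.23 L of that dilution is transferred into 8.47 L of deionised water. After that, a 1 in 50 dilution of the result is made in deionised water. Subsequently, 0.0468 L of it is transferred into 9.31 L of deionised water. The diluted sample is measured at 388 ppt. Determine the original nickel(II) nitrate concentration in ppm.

Overall dilution factor = 19.93 × 3.002 × 50 × 199.9 = 5.98 × 10⁵.
Original = 388 ppt × 5.98 × 10⁵ = 2.32 × 10⁸ ppt = 232 ppm.

232 ppm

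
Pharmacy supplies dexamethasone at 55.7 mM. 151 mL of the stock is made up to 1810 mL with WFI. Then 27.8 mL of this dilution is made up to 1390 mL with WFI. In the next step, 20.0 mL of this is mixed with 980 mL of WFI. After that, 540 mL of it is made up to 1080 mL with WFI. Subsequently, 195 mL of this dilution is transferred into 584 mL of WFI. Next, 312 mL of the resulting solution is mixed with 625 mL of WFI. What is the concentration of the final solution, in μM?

Overall dilution factor = 11.99 × 50 × 50 × 2 × 3.995 × 3.003 = 7.19 × 10⁵.
55.7 mM / 7.19 × 10⁵ = 7.75 × 10⁻⁵ mM = 0.0775 μM.

0.0775 μM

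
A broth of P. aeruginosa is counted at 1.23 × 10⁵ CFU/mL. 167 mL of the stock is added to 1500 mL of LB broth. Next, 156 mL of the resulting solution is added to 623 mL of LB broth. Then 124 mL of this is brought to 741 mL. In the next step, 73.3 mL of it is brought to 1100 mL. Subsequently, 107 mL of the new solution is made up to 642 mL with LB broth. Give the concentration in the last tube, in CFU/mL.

Overall dilution factor = 9.982 × 4.994 × 5.976 × 15.01 × 6 = 2.68 × 10⁴.
1.23 × 10⁵ CFU/mL / 2.68 × 10⁴ = 4.59 CFU/mL.

4.59 CFU/mL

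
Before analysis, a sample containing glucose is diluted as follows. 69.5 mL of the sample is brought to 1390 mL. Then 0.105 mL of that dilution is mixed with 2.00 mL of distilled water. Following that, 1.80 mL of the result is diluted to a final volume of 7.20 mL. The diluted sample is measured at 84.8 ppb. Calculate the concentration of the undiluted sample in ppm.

Overall dilution factor = 20 × 20.05 × 4 = 1604.
Original = 84.8 ppb × 1604 = 1.36 × 10⁵ ppb = 136 ppm.

136 ppm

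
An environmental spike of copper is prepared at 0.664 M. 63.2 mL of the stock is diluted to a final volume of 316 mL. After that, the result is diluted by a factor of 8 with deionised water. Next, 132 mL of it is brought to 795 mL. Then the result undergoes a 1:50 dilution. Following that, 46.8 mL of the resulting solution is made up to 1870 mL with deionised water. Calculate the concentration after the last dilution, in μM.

1.38 μM

Overall dilution factor = 5 × 8 × 6.023 × 50 × 39.96 = 4.81 × 10⁵.
0.664 M / 4.81 × 10⁵ = 1.38 × 10⁻⁶ M = 1.38 μM.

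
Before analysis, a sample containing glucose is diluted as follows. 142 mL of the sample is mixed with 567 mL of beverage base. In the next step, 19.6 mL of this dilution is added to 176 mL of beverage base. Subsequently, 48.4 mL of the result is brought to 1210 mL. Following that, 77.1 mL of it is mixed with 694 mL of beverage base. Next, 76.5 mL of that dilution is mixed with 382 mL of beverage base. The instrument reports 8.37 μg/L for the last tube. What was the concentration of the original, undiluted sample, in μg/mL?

Overall dilution factor = 4.993 × 9.980 × 25 × 10.00 × 5.993 = 7.47 × 10⁴.
Original = 8.37 μg/L × 7.47 × 10⁴ = 6.25 × 10⁵ μg/L = 625 μg/mL.

625 μg/mL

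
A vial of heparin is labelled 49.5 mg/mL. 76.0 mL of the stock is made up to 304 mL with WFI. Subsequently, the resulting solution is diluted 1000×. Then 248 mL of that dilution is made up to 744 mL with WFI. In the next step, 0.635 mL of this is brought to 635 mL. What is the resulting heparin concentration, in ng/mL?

4.13 ng/mL

Overall dilution factor = 4 × 1000 × 3 × 1000 = 1.20 × 10⁷.
49.5 mg/mL / 1.20 × 10⁷ = 4.13 × 10⁻⁶ mg/mL = 4.13 ng/mL.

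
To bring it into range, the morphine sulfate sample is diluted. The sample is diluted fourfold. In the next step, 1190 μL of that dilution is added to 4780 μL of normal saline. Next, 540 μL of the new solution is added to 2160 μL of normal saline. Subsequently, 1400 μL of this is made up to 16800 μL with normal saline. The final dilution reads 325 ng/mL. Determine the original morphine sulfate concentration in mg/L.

Overall dilution factor = 4 × 5.017 × 5 × 12 = 1204.
Original = 325 ng/mL × 1204 = 3.91 × 10⁵ ng/mL = 391 mg/L.

391 mg/L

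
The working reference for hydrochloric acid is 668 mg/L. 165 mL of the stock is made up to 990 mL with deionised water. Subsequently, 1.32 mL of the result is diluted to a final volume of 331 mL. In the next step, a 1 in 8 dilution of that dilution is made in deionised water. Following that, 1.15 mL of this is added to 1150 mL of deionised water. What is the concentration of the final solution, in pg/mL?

55.4 pg/mL

Overall dilution factor = 6 × 250.8 × 8 × 1001 = 1.20 × 10⁷.
668 mg/L / 1.20 × 10⁷ = 5.54 × 10⁻⁵ mg/L = 55.4 pg/mL.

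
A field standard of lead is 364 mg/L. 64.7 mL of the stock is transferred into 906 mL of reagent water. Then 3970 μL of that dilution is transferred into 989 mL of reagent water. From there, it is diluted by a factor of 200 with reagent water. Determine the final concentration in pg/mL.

485 pg/mL

Overall dilution factor = 15.00 × 250.1 × 200 = 7.51 × 10⁵.
364 mg/L / 7.51 × 10⁵ = 4.85 × 10⁻⁴ mg/L = 485 pg/mL.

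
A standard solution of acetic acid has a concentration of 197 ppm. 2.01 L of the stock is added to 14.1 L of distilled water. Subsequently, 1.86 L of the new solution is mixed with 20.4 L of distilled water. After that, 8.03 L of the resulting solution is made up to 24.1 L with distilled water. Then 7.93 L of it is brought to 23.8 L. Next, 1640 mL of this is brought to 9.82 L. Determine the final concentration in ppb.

38.1 ppb

Overall dilution factor = 8.015 × 11.97 × 3.001 × 3.001 × 5.988 = 5174.
197 ppm / 5174 = 0.0381 ppm = 38.1 ppb.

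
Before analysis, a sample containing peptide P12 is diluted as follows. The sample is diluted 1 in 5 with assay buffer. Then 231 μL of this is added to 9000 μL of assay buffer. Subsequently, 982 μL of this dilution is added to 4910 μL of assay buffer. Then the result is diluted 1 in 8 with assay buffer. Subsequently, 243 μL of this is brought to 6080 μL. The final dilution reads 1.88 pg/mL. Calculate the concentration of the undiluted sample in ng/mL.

Overall dilution factor = 5 × 39.96 × 6 × 8 × 25.02 = 2.40 × 10⁵.
Original = 1.88 pg/mL × 2.40 × 10⁵ = 4.51 × 10⁵ pg/mL = 451 ng/mL.

451 ng/mL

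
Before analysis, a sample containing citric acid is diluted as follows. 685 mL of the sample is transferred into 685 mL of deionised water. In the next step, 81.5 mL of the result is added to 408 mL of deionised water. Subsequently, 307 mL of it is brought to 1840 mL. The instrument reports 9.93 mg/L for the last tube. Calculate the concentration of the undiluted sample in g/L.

0.715 g/L

Overall dilution factor = 2 × 6.006 × 5.993 = 72.0.
Original = 9.93 mg/L × 72.0 = 715 mg/L = 0.715 g/L.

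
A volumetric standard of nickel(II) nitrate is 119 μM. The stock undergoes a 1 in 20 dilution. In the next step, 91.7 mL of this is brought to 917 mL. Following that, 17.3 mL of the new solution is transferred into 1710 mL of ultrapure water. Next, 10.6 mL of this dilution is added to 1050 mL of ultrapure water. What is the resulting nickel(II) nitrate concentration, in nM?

0.0596 nM

Overall dilution factor = 20 × 10 × 99.84 × 100.1 = 2.00 × 10⁶.
119 μM / 2.00 × 10⁶ = 5.96 × 10⁻⁵ μM = 0.0596 nM.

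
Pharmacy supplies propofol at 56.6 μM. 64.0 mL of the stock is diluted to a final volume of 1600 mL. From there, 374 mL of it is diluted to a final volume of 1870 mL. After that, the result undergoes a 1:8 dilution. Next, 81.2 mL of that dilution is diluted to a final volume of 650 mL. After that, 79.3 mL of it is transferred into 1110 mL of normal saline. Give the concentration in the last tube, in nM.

0.471 nM

Overall dilution factor = 25 × 5 × 8 × 8.005 × 15.00 = 1.20 × 10⁵.
56.6 μM / 1.20 × 10⁵ = 4.71 × 10⁻⁴ μM = 0.471 nM.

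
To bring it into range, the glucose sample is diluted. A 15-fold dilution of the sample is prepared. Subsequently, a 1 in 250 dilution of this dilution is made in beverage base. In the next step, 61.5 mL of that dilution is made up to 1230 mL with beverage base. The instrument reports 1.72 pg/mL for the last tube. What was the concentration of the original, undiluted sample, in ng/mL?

129 ng/mL

Overall dilution factor = 15 × 250 × 20 = 7.50 × 10⁴.
Original = 1.72 pg/mL × 7.50 × 10⁴ = 1.29 × 10⁵ pg/mL = 129 ng/mL.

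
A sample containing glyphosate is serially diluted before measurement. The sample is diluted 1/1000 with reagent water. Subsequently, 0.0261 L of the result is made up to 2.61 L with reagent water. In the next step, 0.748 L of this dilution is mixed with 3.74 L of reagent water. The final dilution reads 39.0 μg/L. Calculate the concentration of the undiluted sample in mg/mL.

23.4 mg/mL

Overall dilution factor = 1000 × 100 × 6 = 6.00 × 10⁵.
Original = 39.0 μg/L × 6.00 × 10⁵ = 2.34 × 10⁷ μg/L = 23.4 mg/mL.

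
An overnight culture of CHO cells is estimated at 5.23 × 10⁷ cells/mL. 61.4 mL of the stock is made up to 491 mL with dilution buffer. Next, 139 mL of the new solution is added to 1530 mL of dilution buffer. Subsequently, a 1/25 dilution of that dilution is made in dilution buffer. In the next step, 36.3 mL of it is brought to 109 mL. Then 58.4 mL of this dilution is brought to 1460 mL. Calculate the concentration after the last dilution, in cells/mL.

Overall dilution factor = 7.997 × 12.01 × 25 × 3.003 × 25 = 1.80 × 10⁵.
5.23 × 10⁷ cells/mL / 1.80 × 10⁵ = 290 cells/mL.

290 cells/mL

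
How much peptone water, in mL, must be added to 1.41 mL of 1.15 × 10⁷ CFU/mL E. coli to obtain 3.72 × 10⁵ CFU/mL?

42.2 mL

V₂ = C₁V₁/C₂ = 1.15 × 10⁷ × 1.41 / 3.72 × 10⁵ = 43.6 mL.
Diluent to add = V₂ − V₁ = 43.6 − 1.41 = 42.2 mL.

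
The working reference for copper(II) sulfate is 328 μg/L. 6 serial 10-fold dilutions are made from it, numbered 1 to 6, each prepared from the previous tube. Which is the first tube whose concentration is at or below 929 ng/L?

Tube n has concentration 328 μg/L / 10ⁿ.
Need 10ⁿ ≥ 328 μg/L / 929 ng/L = 353, so n ≥ 2.55.
First such tube: n = 3.

tube 3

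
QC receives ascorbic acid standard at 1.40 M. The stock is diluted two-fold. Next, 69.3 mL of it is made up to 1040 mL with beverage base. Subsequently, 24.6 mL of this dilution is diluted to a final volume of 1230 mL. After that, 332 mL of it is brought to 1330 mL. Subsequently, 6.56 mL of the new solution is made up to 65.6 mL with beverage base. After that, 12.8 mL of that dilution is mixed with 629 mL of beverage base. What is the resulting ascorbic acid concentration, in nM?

Overall dilution factor = 2 × 15.01 × 50 × 4.006 × 10 × 50.14 = 3.01 × 10⁶.
1.40 M / 3.01 × 10⁶ = 4.64 × 10⁻⁷ M = 464 nM.

464 nM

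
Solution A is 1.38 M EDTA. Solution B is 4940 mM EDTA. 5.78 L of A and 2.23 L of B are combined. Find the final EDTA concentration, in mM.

C_B = 4940 mM = 4.94 M.
C_mix = (C_A·V_A + C_B·V_B)/(V_A + V_B) = (1.38×5.78 + 4.94×2.23) / 8.010 = 2.37 M = 2370 mM.

2370 mM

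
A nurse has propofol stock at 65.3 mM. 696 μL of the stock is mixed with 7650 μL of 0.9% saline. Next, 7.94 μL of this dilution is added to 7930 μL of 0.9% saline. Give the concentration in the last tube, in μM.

5.45 μM

Overall dilution factor = 11.99 × 999.7 = 1.20 × 10⁴.
65.3 mM / 1.20 × 10⁴ = 5.45 × 10⁻³ mM = 5.45 μM.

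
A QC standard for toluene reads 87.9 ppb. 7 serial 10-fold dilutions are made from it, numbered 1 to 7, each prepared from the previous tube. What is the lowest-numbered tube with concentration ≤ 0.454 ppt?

tube 6

Tube n has concentration 87.9 ppb / 10ⁿ.
Need 10ⁿ ≥ 87.9 ppb / 0.454 ppt = 1.94 × 10⁵, so n ≥ 5.29.
First such tube: n = 6.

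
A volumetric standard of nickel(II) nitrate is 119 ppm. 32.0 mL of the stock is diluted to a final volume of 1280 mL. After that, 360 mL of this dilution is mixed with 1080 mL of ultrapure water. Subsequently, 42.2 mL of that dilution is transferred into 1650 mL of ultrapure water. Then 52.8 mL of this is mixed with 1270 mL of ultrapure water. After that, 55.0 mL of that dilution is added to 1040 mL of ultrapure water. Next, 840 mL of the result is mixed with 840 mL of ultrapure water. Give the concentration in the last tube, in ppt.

Overall dilution factor = 40 × 4 × 40.10 × 25.05 × 19.91 × 2 = 6.40 × 10⁶.
119 ppm / 6.40 × 10⁶ = 1.86 × 10⁻⁵ ppm = 18.6 ppt.

18.6 ppt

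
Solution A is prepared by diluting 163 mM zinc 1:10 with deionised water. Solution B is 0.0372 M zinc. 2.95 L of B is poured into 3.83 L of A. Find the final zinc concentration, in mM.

C_A = 163 mM / 10 = 16.3 mM.
C_B = 0.0372 M = 37.2 mM.
C_mix = (C_A·V_A + C_B·V_B)/(V_A + V_B) = (16.3×3.83 + 37.2×2.95) / 6.780 = 25.4 mM.

25.4 mM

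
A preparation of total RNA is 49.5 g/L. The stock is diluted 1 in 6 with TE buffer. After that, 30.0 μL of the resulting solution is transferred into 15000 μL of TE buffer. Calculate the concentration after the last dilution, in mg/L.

16.5 mg/L

Overall dilution factor = 6 × 501 = 3006.
49.5 g/L / 3006 = 0.0165 g/L = 16.5 mg/L.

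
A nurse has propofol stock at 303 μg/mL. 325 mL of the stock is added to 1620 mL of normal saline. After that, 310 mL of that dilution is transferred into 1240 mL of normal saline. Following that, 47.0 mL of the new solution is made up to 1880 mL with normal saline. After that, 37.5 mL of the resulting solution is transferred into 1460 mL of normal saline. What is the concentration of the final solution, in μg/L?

Overall dilution factor = 5.985 × 5 × 40 × 39.93 = 4.78 × 10⁴.
303 μg/mL / 4.78 × 10⁴ = 6.34 × 10⁻³ μg/mL = 6.34 μg/L.

6.34 μg/L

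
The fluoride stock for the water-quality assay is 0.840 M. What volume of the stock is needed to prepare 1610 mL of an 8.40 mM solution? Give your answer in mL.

16.1 mL

8.40 mM = 8.40 × 10⁻³ M.
V₁ = C₂V₂/C₁ = 8.40 × 10⁻³ × 1610 / 0.840 = 16.1 mL.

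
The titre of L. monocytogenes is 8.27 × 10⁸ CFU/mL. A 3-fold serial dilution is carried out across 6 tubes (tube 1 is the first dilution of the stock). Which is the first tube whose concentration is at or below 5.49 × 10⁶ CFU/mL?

tube 5

Tube n has concentration 8.27 × 10⁸ CFU/mL / 3ⁿ.
Need 3ⁿ ≥ 8.27 × 10⁸ CFU/mL / 5.49 × 10⁶ CFU/mL = 151, so n ≥ 4.56.
First such tube: n = 5.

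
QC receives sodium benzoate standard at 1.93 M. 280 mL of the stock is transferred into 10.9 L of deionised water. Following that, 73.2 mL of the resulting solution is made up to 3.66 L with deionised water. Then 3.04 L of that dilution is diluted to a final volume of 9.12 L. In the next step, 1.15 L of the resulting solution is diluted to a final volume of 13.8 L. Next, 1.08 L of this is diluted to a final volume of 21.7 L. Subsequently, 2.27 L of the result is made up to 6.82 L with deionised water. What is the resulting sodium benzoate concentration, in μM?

0.445 μM

Overall dilution factor = 39.93 × 50 × 3 × 12 × 20.09 × 3.004 = 4.34 × 10⁶.
1.93 M / 4.34 × 10⁶ = 4.45 × 10⁻⁷ M = 0.445 μM.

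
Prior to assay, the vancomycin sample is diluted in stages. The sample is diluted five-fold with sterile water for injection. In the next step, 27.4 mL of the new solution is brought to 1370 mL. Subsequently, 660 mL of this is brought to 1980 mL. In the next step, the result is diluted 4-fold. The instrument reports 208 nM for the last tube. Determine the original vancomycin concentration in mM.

Overall dilution factor = 5 × 50 × 3 × 4 = 3000.
Original = 208 nM × 3000 = 6.24 × 10⁵ nM = 0.624 mM.

0.624 mM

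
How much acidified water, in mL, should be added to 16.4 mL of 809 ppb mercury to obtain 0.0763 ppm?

157 mL

0.0763 ppm = 76.3 ppb.
V₂ = C₁V₁/C₂ = 809 × 16.4 / 76.3 = 174 mL.
Diluent to add = V₂ − V₁ = 174 − 16.4 = 157 mL.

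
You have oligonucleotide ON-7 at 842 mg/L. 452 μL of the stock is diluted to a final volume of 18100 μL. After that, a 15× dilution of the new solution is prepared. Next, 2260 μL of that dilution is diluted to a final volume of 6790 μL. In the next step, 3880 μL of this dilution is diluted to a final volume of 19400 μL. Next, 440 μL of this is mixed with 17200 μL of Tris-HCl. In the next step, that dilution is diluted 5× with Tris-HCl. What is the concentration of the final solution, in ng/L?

466 ng/L

Overall dilution factor = 40.04 × 15 × 3.004 × 5 × 40.09 × 5 = 1.81 × 10⁶.
842 mg/L / 1.81 × 10⁶ = 4.66 × 10⁻⁴ mg/L = 466 ng/L.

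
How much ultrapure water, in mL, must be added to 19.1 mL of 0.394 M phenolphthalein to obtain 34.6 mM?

34.6 mM = 0.0346 M.
V₂ = C₁V₁/C₂ = 0.394 × 19.1 / 0.0346 = 217 mL.
Diluent to add = V₂ − V₁ = 217 − 19.1 = 198 mL.

198 mL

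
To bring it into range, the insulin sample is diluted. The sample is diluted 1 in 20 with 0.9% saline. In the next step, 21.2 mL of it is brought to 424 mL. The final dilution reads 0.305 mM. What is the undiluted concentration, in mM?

Overall dilution factor = 20 × 20 = 400.
Original = 0.305 mM × 400 = 122 mM.

122 mM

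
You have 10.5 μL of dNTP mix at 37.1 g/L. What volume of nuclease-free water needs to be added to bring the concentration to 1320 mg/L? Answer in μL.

285 μL

1320 mg/L = 1.32 g/L.
V₂ = C₁V₁/C₂ = 37.1 × 10.5 / 1.32 = 295 μL.
Diluent to add = V₂ − V₁ = 295 − 10.5 = 285 μL.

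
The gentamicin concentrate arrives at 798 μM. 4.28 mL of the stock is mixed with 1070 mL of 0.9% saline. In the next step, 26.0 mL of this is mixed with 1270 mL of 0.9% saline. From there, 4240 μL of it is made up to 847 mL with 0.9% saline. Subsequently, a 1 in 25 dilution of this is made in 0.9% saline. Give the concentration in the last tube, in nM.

Overall dilution factor = 251 × 49.85 × 199.8 × 25 = 6.25 × 10⁷.
798 μM / 6.25 × 10⁷ = 1.28 × 10⁻⁵ μM = 0.0128 nM.

0.0128 nM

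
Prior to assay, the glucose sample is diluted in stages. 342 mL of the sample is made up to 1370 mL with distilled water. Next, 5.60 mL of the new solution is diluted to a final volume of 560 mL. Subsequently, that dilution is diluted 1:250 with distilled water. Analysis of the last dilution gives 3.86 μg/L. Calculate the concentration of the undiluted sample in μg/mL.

Overall dilution factor = 4.006 × 100 × 250 = 1.00 × 10⁵.
Original = 3.86 μg/L × 1.00 × 10⁵ = 3.87 × 10⁵ μg/L = 387 μg/mL.

387 μg/mL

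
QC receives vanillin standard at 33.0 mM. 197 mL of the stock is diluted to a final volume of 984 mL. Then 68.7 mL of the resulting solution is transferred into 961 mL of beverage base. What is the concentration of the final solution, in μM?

Overall dilution factor = 4.995 × 14.99 = 74.9.
33.0 mM / 74.9 = 0.441 mM = 441 μM.

441 μM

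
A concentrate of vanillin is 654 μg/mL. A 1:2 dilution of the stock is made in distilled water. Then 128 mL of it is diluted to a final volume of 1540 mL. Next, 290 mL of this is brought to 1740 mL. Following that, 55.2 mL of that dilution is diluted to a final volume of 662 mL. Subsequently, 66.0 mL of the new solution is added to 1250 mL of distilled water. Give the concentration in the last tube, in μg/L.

Overall dilution factor = 2 × 12.03 × 6 × 11.99 × 19.94 = 3.45 × 10⁴.
654 μg/mL / 3.45 × 10⁴ = 0.0189 μg/mL = 18.9 μg/L.

18.9 μg/L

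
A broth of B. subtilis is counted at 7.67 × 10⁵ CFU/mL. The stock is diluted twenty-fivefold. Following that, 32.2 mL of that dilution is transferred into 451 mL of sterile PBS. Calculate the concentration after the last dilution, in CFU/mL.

2040 CFU/mL

Overall dilution factor = 25 × 15.01 = 375.
7.67 × 10⁵ CFU/mL / 375 = 2040 CFU/mL.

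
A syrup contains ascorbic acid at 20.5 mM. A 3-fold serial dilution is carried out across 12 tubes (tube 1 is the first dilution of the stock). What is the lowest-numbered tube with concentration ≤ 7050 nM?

tube 8

Tube n has concentration 20.5 mM / 3ⁿ.
Need 3ⁿ ≥ 20.5 mM / 7050 nM = 2908, so n ≥ 7.26.
First such tube: n = 8.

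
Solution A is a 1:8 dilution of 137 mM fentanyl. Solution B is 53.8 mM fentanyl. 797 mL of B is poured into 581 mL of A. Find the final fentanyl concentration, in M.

0.0383 M

C_A = 137 mM / 8 = 17.1 mM.
C_mix = (C_A·V_A + C_B·V_B)/(V_A + V_B) = (17.1×581 + 53.8×797) / 1378 = 38.3 mM = 0.0383 M.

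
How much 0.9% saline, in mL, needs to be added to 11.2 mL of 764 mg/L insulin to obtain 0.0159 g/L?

527 mL

0.0159 g/L = 15.9 mg/L.
V₂ = C₁V₁/C₂ = 764 × 11.2 / 15.9 = 538 mL.
Diluent to add = V₂ − V₁ = 538 − 11.2 = 527 mL.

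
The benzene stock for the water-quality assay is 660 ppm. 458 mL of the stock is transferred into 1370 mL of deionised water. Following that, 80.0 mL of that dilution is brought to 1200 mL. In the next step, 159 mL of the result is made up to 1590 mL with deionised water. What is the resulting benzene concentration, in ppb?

1100 ppb

Overall dilution factor = 3.991 × 15 × 10 = 599.
660 ppm / 599 = 1.10 ppm = 1100 ppb.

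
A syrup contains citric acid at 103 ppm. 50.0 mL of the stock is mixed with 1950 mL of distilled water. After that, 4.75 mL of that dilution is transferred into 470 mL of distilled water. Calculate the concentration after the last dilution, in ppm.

0.0258 ppm

Overall dilution factor = 40 × 99.95 = 3998.
103 ppm / 3998 = 0.0258 ppm.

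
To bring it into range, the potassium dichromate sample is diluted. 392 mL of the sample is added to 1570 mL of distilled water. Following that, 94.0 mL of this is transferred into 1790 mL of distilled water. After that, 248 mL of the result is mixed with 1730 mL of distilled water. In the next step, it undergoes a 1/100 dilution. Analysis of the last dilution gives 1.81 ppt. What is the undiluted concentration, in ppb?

Overall dilution factor = 5.005 × 20.04 × 7.976 × 100 = 8.00 × 10⁴.
Original = 1.81 ppt × 8.00 × 10⁴ = 1.45 × 10⁵ ppt = 145 ppb.

145 ppb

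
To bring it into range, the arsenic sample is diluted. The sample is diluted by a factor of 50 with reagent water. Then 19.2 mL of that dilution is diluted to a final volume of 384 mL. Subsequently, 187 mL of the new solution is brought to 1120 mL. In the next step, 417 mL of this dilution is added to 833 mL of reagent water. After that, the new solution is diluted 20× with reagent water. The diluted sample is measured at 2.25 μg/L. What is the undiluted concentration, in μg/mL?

808 μg/mL

Overall dilution factor = 50 × 20 × 5.989 × 2.998 × 20 = 3.59 × 10⁵.
Original = 2.25 μg/L × 3.59 × 10⁵ = 8.08 × 10⁵ μg/L = 808 μg/mL.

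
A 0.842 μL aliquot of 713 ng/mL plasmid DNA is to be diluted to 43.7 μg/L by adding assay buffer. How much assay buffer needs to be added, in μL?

12.9 μL

43.7 μg/L = 43.7 ng/mL.
V₂ = C₁V₁/C₂ = 713 × 0.842 / 43.7 = 13.7 μL.
Diluent to add = V₂ − V₁ = 13.7 − 0.842 = 12.9 μL.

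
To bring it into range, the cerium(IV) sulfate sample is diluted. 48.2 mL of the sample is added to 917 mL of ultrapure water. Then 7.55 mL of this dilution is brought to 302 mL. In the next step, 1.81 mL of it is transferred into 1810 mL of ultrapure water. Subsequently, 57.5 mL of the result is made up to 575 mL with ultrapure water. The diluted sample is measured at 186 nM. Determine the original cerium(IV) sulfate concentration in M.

Overall dilution factor = 20.02 × 40 × 1001 × 10 = 8.02 × 10⁶.
Original = 186 nM × 8.02 × 10⁶ = 1.49 × 10⁹ nM = 1.49 M.

1.49 M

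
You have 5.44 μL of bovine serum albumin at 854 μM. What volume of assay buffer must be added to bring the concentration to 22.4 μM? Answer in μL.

202 μL

V₂ = C₁V₁/C₂ = 854 × 5.44 / 22.4 = 207 μL.
Diluent to add = V₂ − V₁ = 207 − 5.44 = 202 μL.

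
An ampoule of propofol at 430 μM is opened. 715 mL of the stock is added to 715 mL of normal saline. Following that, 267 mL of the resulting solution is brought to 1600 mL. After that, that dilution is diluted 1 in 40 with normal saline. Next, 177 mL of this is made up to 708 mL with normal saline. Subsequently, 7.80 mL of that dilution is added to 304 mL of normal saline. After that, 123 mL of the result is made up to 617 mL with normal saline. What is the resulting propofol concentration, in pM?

Overall dilution factor = 2 × 5.993 × 40 × 4 × 39.97 × 5.016 = 3.85 × 10⁵.
430 μM / 3.85 × 10⁵ = 1.12 × 10⁻³ μM = 1120 pM.

1120 pM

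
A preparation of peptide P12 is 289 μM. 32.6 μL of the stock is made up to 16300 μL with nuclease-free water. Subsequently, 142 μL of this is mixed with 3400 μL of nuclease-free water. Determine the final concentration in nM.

Overall dilution factor = 500 × 24.94 = 1.25 × 10⁴.
289 μM / 1.25 × 10⁴ = 0.0232 μM = 23.2 nM.

23.2 nM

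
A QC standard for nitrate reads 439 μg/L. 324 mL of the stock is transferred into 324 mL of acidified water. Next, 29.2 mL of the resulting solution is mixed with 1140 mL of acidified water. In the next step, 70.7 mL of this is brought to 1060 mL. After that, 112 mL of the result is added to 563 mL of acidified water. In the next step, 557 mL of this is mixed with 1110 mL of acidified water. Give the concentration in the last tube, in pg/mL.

20.3 pg/mL

Overall dilution factor = 2 × 40.04 × 14.99 × 6.027 × 2.993 = 2.17 × 10⁴.
439 μg/L / 2.17 × 10⁴ = 0.0203 μg/L = 20.3 pg/mL.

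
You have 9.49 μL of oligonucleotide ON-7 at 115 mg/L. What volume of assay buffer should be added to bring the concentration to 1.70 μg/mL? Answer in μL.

632 μL

1.70 μg/mL = 1.70 mg/L.
V₂ = C₁V₁/C₂ = 115 × 9.49 / 1.70 = 642 μL.
Diluent to add = V₂ − V₁ = 642 − 9.49 = 632 μL.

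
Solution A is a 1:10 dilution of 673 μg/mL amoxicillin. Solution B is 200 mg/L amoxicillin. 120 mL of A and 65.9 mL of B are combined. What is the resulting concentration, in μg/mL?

114 μg/mL

C_A = 673 μg/mL / 10 = 67.3 μg/mL.
C_B = 200 mg/L = 200 μg/mL.
C_mix = (C_A·V_A + C_B·V_B)/(V_A + V_B) = (67.3×120 + 200×65.9) / 185.9 = 114 μg/mL.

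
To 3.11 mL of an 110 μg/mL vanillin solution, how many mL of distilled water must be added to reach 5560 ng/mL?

5560 ng/mL = 5.56 μg/mL.
V₂ = C₁V₁/C₂ = 110 × 3.11 / 5.56 = 61.5 mL.
Diluent to add = V₂ − V₁ = 61.5 − 3.11 = 58.4 mL.

58.4 mL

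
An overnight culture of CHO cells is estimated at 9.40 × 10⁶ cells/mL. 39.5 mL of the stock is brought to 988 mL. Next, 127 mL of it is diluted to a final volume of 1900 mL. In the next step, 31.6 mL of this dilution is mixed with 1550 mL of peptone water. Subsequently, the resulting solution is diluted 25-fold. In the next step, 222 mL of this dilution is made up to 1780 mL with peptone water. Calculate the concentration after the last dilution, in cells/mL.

Overall dilution factor = 25.01 × 14.96 × 50.05 × 25 × 8.018 = 3.75 × 10⁶.
9.40 × 10⁶ cells/mL / 3.75 × 10⁶ = 2.50 cells/mL.

2.50 cells/mL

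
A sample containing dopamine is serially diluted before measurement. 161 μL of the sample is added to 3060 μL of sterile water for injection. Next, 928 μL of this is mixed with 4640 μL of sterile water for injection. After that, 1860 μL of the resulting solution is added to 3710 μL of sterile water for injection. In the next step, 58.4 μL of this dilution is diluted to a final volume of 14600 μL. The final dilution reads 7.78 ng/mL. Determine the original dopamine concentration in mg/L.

699 mg/L

Overall dilution factor = 20.01 × 6 × 2.995 × 250 = 8.99 × 10⁴.
Original = 7.78 ng/mL × 8.99 × 10⁴ = 6.99 × 10⁵ ng/mL = 699 mg/L.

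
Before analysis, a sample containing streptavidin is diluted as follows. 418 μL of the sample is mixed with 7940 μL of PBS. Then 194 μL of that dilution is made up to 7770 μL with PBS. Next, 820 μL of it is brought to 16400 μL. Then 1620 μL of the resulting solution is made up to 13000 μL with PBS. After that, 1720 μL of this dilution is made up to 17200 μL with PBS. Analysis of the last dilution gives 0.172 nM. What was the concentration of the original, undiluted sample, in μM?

221 μM

Overall dilution factor = 20.00 × 40.05 × 20 × 8.025 × 10 = 1.29 × 10⁶.
Original = 0.172 nM × 1.29 × 10⁶ = 2.21 × 10⁵ nM = 221 μM.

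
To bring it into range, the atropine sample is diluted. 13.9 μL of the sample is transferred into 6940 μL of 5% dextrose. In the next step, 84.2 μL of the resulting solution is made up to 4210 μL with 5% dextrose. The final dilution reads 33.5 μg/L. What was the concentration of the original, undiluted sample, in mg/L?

838 mg/L

Overall dilution factor = 500.3 × 50 = 2.50 × 10⁴.
Original = 33.5 μg/L × 2.50 × 10⁴ = 8.38 × 10⁵ μg/L = 838 mg/L.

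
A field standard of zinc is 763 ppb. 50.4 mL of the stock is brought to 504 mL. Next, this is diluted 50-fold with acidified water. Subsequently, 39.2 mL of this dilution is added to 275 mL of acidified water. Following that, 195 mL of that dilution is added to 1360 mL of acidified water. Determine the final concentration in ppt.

23.9 ppt

Overall dilution factor = 10 × 50 × 8.015 × 7.974 = 3.20 × 10⁴.
763 ppb / 3.20 × 10⁴ = 0.0239 ppb = 23.9 ppt.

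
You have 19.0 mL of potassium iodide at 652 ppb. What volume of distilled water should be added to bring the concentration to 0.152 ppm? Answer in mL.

62.5 mL

0.152 ppm = 152 ppb.
V₂ = C₁V₁/C₂ = 652 × 19.0 / 152 = 81.5 mL.
Diluent to add = V₂ − V₁ = 81.5 − 19.0 = 62.5 mL.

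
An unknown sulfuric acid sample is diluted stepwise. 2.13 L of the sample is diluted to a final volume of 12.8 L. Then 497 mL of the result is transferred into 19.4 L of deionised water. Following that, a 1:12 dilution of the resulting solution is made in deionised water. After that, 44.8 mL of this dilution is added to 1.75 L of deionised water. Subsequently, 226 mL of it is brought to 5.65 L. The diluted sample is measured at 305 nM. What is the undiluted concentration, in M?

Overall dilution factor = 6.009 × 40.03 × 12 × 40.06 × 25 = 2.89 × 10⁶.
Original = 305 nM × 2.89 × 10⁶ = 8.82 × 10⁸ nM = 0.882 M.

0.882 M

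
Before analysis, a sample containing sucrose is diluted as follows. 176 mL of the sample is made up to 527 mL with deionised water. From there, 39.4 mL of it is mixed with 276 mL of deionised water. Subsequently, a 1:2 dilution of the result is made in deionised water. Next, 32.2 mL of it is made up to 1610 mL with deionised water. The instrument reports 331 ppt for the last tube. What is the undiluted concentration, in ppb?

Overall dilution factor = 2.994 × 8.005 × 2 × 50 = 2397.
Original = 331 ppt × 2397 = 7.93 × 10⁵ ppt = 793 ppb.

793 ppb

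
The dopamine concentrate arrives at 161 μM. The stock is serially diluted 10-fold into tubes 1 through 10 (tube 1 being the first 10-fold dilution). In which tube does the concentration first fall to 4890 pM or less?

tube 5

Tube n has concentration 161 μM / 10ⁿ.
Need 10ⁿ ≥ 161 μM / 4890 pM = 3.29 × 10⁴, so n ≥ 4.52.
First such tube: n = 5.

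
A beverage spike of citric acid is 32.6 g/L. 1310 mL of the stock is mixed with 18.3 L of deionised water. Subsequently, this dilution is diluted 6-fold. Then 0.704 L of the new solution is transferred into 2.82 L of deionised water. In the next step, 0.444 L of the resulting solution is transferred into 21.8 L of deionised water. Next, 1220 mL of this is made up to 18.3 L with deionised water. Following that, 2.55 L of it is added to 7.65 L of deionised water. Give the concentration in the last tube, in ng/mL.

Overall dilution factor = 14.97 × 6 × 5.006 × 50.10 × 15 × 4 = 1.35 × 10⁶.
32.6 g/L / 1.35 × 10⁶ = 2.41 × 10⁻⁵ g/L = 24.1 ng/mL.

24.1 ng/mL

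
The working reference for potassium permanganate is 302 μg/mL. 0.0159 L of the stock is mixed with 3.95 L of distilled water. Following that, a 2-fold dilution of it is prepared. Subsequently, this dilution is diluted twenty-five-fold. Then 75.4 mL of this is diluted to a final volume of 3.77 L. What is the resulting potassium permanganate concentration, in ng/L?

484 ng/L

Overall dilution factor = 249.4 × 2 × 25 × 50 = 6.24 × 10⁵.
302 μg/mL / 6.24 × 10⁵ = 4.84 × 10⁻⁴ μg/mL = 484 ng/L.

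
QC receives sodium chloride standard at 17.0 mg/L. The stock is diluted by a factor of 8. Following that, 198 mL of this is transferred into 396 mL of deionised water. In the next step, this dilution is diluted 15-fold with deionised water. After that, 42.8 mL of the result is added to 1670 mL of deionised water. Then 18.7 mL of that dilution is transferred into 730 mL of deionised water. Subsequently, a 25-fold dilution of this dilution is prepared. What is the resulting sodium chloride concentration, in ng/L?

Overall dilution factor = 8 × 3 × 15 × 40.02 × 40.04 × 25 = 1.44 × 10⁷.
17.0 mg/L / 1.44 × 10⁷ = 1.18 × 10⁻⁶ mg/L = 1.18 ng/L.

1.18 ng/L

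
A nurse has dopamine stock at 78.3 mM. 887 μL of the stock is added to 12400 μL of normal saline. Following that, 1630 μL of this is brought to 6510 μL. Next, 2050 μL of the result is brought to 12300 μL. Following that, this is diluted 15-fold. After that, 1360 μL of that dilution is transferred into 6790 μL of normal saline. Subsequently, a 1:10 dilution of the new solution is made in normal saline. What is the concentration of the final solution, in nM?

243 nM

Overall dilution factor = 14.98 × 3.994 × 6 × 15 × 5.993 × 10 = 3.23 × 10⁵.
78.3 mM / 3.23 × 10⁵ = 2.43 × 10⁻⁴ mM = 243 nM.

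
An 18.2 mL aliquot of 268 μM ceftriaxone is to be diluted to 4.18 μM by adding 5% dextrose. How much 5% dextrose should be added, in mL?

V₂ = C₁V₁/C₂ = 268 × 18.2 / 4.18 = 1167 mL.
Diluent to add = V₂ − V₁ = 1167 − 18.2 = 1150 mL.

1150 mL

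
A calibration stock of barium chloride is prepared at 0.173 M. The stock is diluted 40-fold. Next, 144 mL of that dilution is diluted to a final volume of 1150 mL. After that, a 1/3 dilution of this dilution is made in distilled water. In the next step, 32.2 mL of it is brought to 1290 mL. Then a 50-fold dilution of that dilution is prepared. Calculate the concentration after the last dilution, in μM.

0.0901 μM

Overall dilution factor = 40 × 7.986 × 3 × 40.06 × 50 = 1.92 × 10⁶.
0.173 M / 1.92 × 10⁶ = 9.01 × 10⁻⁸ M = 0.0901 μM.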